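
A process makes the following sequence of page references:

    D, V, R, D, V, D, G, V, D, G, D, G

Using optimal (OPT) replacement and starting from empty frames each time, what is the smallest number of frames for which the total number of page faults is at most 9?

2

f=1: 12 faults
f=2: 6 faults
f=3: 4 faults
f=4: 4 faults
Smallest f with faults ≤ 9 is 2.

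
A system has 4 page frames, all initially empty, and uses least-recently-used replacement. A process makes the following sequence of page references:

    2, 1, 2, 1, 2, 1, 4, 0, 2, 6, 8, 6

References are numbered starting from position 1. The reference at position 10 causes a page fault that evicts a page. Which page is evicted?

pos 1: 2: miss, frames {2}
pos 2: 1: miss, frames {2,1}
pos 3: 2: hit
pos 4: 1: hit
pos 5: 2: hit
pos 6: 1: hit
pos 7: 4: miss, frames {2,1,4}
pos 8: 0: miss, frames {2,1,4,0}
pos 9: 2: hit
pos 10: 6: miss, evict 1, frames {4,0,2,6}
At position 10, page 1 is evicted.

1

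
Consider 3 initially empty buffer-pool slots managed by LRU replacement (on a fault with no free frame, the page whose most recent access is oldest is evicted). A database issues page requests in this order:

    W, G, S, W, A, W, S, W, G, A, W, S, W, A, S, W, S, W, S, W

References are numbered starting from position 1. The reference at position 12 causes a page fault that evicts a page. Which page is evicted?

G

pos 1: W: miss, frames {W}
pos 2: G: miss, frames {W,G}
pos 3: S: miss, frames {W,G,S}
pos 4: W: hit
pos 5: A: miss, evict G, frames {S,W,A}
pos 6: W: hit
pos 7: S: hit
pos 8: W: hit
pos 9: G: miss, evict A, frames {S,W,G}
pos 10: A: miss, evict S, frames {W,G,A}
pos 11: W: hit
pos 12: S: miss, evict G, frames {A,W,S}
At position 12, page G is evicted.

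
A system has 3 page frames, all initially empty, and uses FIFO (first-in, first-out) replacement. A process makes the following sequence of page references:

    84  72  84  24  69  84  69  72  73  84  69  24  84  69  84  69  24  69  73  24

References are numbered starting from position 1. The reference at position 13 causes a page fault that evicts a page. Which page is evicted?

73

pos 1: 84 -> miss, frames {84}
pos 2: 72 -> miss, frames {84,72}
pos 3: 84 -> hit
pos 4: 24 -> miss, frames {84,72,24}
pos 5: 69 -> miss, evict 84, frames {72,24,69}
pos 6: 84 -> miss, evict 72, frames {24,69,84}
pos 7: 69 -> hit
pos 8: 72 -> miss, evict 24, frames {69,84,72}
pos 9: 73 -> miss, evict 69, frames {84,72,73}
pos 10: 84 -> hit
pos 11: 69 -> miss, evict 84, frames {72,73,69}
pos 12: 24 -> miss, evict 72, frames {73,69,24}
pos 13: 84 -> miss, evict 73, frames {69,24,84}
At position 13, page 73 is evicted.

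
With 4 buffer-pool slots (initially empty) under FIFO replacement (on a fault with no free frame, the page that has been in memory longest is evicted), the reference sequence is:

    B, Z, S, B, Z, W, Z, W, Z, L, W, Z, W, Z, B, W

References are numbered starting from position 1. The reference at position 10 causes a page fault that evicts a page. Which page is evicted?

B

pos 1: B → fault, frames [B]
pos 2: Z → fault, frames [B, Z]
pos 3: S → fault, frames [B, Z, S]
pos 4: B → hit
pos 5: Z → hit
pos 6: W → fault, frames [B, Z, S, W]
pos 7: Z → hit
pos 8: W → hit
pos 9: Z → hit
pos 10: L → fault, evict B, frames [Z, S, W, L]
At position 10, page B is evicted.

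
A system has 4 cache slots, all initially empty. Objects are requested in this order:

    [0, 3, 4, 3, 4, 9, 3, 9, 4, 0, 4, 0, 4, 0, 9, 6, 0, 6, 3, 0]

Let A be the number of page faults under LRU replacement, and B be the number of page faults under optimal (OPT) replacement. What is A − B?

Under LRU: F F F . . F . . . . . . . . . F . . F . → 6 faults.
Under OPT: F F F . . F . . . . . . . . . F . . . . → 5 faults.
A − B = 6 − 5 = 1.

1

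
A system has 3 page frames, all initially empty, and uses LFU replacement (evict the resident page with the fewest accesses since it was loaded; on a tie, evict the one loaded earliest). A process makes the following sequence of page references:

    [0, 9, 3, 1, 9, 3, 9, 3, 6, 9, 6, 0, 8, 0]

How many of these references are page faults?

8

0: miss, frames (0)
9: miss, frames (0 9)
3: miss, frames (0 9 3)
1: miss, evict 0, frames (9 3 1)
9: hit
3: hit
9: hit
3: hit
6: miss, evict 1, frames (9 3 6)
9: hit
6: hit
0: miss, evict 6, frames (9 3 0)
8: miss, evict 0, frames (9 3 8)
0: miss, evict 8, frames (9 3 0)
Page faults: 8.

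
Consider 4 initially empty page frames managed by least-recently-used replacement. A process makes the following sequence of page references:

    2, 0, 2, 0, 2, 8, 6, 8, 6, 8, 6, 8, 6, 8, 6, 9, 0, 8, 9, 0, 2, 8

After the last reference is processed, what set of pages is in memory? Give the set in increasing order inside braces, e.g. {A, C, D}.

2: fault, frames [2]
0: fault, frames [2, 0]
2: hit
0: hit
2: hit
8: fault, frames [0, 2, 8]
6: fault, frames [0, 2, 8, 6]
8: hit
6: hit
8: hit
6: hit
8: hit
6: hit
8: hit
6: hit
9: fault, evict 0, frames [2, 8, 6, 9]
0: fault, evict 2, frames [8, 6, 9, 0]
8: hit
9: hit
0: hit
2: fault, evict 6, frames [8, 9, 0, 2]
8: hit

{0, 2, 8, 9}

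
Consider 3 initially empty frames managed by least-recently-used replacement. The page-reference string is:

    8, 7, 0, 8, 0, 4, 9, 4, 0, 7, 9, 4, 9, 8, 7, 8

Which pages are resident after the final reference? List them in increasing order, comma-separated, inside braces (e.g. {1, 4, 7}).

8: miss, frames {8}
7: miss, frames {8,7}
0: miss, frames {8,7,0}
8: hit
0: hit
4: miss, evict 7, frames {8,0,4}
9: miss, evict 8, frames {0,4,9}
4: hit
0: hit
7: miss, evict 9, frames {4,0,7}
9: miss, evict 4, frames {0,7,9}
4: miss, evict 0, frames {7,9,4}
9: hit
8: miss, evict 7, frames {4,9,8}
7: miss, evict 4, frames {9,8,7}
8: hit

{7, 8, 9}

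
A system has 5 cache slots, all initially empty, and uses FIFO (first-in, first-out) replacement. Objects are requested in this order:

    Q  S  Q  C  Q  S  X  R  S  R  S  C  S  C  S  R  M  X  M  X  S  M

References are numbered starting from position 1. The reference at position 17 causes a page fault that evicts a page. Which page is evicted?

Q

pos 1: Q -> fault, frames {Q}
pos 2: S -> fault, frames {Q,S}
pos 3: Q -> hit
pos 4: C -> fault, frames {Q,S,C}
pos 5: Q -> hit
pos 6: S -> hit
pos 7: X -> fault, frames {Q,S,C,X}
pos 8: R -> fault, frames {Q,S,C,X,R}
pos 9: S -> hit
pos 10: R -> hit
pos 11: S -> hit
pos 12: C -> hit
pos 13: S -> hit
pos 14: C -> hit
pos 15: S -> hit
pos 16: R -> hit
pos 17: M -> fault, evict Q, frames {S,C,X,R,M}
At position 17, page Q is evicted.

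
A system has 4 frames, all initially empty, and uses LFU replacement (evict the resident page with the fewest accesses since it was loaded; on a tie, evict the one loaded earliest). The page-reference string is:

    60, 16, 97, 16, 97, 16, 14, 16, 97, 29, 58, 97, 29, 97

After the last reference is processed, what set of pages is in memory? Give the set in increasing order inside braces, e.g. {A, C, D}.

{16, 29, 58, 97}

60 -> miss, frames {60}
16 -> miss, frames {60,16}
97 -> miss, frames {60,16,97}
16 -> hit
97 -> hit
16 -> hit
14 -> miss, frames {60,16,97,14}
16 -> hit
97 -> hit
29 -> miss, evict 60, frames {16,97,14,29}
58 -> miss, evict 14, frames {16,97,29,58}
97 -> hit
29 -> hit
97 -> hit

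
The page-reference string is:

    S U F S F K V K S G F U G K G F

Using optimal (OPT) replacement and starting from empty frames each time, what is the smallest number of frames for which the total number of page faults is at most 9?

3

f=1: 16 faults
f=2: 11 faults
f=3: 9 faults
f=4: 7 faults
f=5: 6 faults
f=6: 6 faults
Smallest f with faults ≤ 9 is 3.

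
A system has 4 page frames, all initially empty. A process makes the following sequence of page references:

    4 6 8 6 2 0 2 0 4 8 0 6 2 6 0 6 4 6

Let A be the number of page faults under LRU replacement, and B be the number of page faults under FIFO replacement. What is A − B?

Under LRU: F F F . F F . . F F . F F . . . F . → 10 faults.
Under FIFO: F F F . F F . . F . . F . . . . . . → 7 faults.
A − B = 10 − 7 = 3.

3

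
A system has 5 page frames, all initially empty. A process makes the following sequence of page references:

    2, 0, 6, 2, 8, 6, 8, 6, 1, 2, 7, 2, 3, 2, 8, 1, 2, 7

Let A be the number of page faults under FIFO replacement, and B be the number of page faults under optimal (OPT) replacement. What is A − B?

Under FIFO: F F F . F . . . F . F F F . . . . . → 8 faults.
Under OPT: F F F . F . . . F . F . F . . . . . → 7 faults.
A − B = 8 − 7 = 1.

1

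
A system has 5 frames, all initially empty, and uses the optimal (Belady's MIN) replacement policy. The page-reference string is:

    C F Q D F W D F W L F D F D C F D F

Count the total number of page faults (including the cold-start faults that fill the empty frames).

6

C -> miss, frames {C}
F -> miss, frames {C,F}
Q -> miss, frames {C,F,Q}
D -> miss, frames {C,F,Q,D}
F -> hit
W -> miss, frames {C,F,Q,D,W}
D -> hit
F -> hit
W -> hit
L -> miss, evict W, frames {C,F,Q,D,L}
F -> hit
D -> hit
F -> hit
D -> hit
C -> hit
F -> hit
D -> hit
F -> hit
Page faults: 6.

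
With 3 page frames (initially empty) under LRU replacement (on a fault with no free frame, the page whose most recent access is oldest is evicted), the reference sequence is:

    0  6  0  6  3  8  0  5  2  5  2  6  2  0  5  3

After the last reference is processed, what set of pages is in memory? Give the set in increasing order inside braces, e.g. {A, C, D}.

0 → miss, frames {0}
6 → miss, frames {0,6}
0 → hit
6 → hit
3 → miss, frames {0,6,3}
8 → miss, evict 0, frames {6,3,8}
0 → miss, evict 6, frames {3,8,0}
5 → miss, evict 3, frames {8,0,5}
2 → miss, evict 8, frames {0,5,2}
5 → hit
2 → hit
6 → miss, evict 0, frames {5,2,6}
2 → hit
0 → miss, evict 5, frames {6,2,0}
5 → miss, evict 6, frames {2,0,5}
3 → miss, evict 2, frames {0,5,3}

{0, 3, 5}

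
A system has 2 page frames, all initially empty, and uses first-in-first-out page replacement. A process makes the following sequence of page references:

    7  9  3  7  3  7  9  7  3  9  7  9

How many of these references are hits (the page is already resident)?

7: fault, frames {7}
9: fault, frames {7,9}
3: fault, evict 7, frames {9,3}
7: fault, evict 9, frames {3,7}
3: hit
7: hit
9: fault, evict 3, frames {7,9}
7: hit
3: fault, evict 7, frames {9,3}
9: hit
7: fault, evict 9, frames {3,7}
9: fault, evict 3, frames {7,9}
Hits: 4.

4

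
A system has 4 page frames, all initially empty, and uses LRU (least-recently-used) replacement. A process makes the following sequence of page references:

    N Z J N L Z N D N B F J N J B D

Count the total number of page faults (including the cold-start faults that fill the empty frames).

N -> miss, frames [N]
Z -> miss, frames [N, Z]
J -> miss, frames [N, Z, J]
N -> hit
L -> miss, frames [Z, J, N, L]
Z -> hit
N -> hit
D -> miss, evict J, frames [L, Z, N, D]
N -> hit
B -> miss, evict L, frames [Z, D, N, B]
F -> miss, evict Z, frames [D, N, B, F]
J -> miss, evict D, frames [N, B, F, J]
N -> hit
J -> hit
B -> hit
D -> miss, evict F, frames [N, J, B, D]
Page faults: 9.

9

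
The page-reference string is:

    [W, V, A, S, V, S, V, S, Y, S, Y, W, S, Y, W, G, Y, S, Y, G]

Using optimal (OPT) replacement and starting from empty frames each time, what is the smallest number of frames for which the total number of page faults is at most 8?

f=1: 20 faults
f=2: 10 faults
f=3: 6 faults
f=4: 6 faults
f=5: 6 faults
f=6: 6 faults
Smallest f with faults ≤ 8 is 3.

3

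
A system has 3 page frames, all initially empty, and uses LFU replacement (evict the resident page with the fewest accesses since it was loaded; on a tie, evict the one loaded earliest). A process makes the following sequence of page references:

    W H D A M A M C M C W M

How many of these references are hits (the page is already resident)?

5

W → miss, frames [W]
H → miss, frames [W, H]
D → miss, frames [W, H, D]
A → miss, evict W, frames [H, D, A]
M → miss, evict H, frames [D, A, M]
A → hit
M → hit
C → miss, evict D, frames [A, M, C]
M → hit
C → hit
W → miss, evict A, frames [M, C, W]
M → hit
Hits: 5.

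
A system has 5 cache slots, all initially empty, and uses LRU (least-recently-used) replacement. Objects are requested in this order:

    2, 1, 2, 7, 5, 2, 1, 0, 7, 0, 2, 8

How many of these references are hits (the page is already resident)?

6

2: fault, frames [2]
1: fault, frames [2, 1]
2: hit
7: fault, frames [1, 2, 7]
5: fault, frames [1, 2, 7, 5]
2: hit
1: hit
0: fault, frames [7, 5, 2, 1, 0]
7: hit
0: hit
2: hit
8: fault, evict 5, frames [1, 7, 0, 2, 8]
Hits: 6.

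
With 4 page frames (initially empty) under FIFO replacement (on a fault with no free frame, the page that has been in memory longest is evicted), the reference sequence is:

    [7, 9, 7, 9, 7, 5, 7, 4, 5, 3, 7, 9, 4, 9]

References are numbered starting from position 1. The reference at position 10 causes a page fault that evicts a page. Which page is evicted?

7

pos 1: 7: fault, frames [7]
pos 2: 9: fault, frames [7, 9]
pos 3: 7: hit
pos 4: 9: hit
pos 5: 7: hit
pos 6: 5: fault, frames [7, 9, 5]
pos 7: 7: hit
pos 8: 4: fault, frames [7, 9, 5, 4]
pos 9: 5: hit
pos 10: 3: fault, evict 7, frames [9, 5, 4, 3]
At position 10, page 7 is evicted.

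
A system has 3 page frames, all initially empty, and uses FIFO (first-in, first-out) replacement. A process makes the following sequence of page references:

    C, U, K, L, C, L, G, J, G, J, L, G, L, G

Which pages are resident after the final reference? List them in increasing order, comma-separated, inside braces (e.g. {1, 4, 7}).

C → miss, frames [C]
U → miss, frames [C, U]
K → miss, frames [C, U, K]
L → miss, evict C, frames [U, K, L]
C → miss, evict U, frames [K, L, C]
L → hit
G → miss, evict K, frames [L, C, G]
J → miss, evict L, frames [C, G, J]
G → hit
J → hit
L → miss, evict C, frames [G, J, L]
G → hit
L → hit
G → hit

{G, J, L}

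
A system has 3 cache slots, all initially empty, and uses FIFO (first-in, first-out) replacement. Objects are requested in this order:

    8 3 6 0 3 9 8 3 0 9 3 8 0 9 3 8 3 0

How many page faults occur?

12

8 -> miss, frames (8)
3 -> miss, frames (8 3)
6 -> miss, frames (8 3 6)
0 -> miss, evict 8, frames (3 6 0)
3 -> hit
9 -> miss, evict 3, frames (6 0 9)
8 -> miss, evict 6, frames (0 9 8)
3 -> miss, evict 0, frames (9 8 3)
0 -> miss, evict 9, frames (8 3 0)
9 -> miss, evict 8, frames (3 0 9)
3 -> hit
8 -> miss, evict 3, frames (0 9 8)
0 -> hit
9 -> hit
3 -> miss, evict 0, frames (9 8 3)
8 -> hit
3 -> hit
0 -> miss, evict 9, frames (8 3 0)
Page faults: 12.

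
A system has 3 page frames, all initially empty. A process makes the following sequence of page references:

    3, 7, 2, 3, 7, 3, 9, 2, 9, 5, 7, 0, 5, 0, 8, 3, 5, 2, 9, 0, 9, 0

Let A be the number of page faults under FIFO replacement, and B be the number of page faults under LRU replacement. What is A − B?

Under FIFO: F F F . . . F . . F F F . . F F F F F F . . → 13 faults.
Under LRU: F F F . . . F F . F F F . . F F F F F F . . → 14 faults.
A − B = 13 − 14 = -1.

-1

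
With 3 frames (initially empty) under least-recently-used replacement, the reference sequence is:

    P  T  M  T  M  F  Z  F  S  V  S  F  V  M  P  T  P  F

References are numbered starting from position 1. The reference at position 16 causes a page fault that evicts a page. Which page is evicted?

V

pos 1: P: miss, frames {P}
pos 2: T: miss, frames {P,T}
pos 3: M: miss, frames {P,T,M}
pos 4: T: hit
pos 5: M: hit
pos 6: F: miss, evict P, frames {T,M,F}
pos 7: Z: miss, evict T, frames {M,F,Z}
pos 8: F: hit
pos 9: S: miss, evict M, frames {Z,F,S}
pos 10: V: miss, evict Z, frames {F,S,V}
pos 11: S: hit
pos 12: F: hit
pos 13: V: hit
pos 14: M: miss, evict S, frames {F,V,M}
pos 15: P: miss, evict F, frames {V,M,P}
pos 16: T: miss, evict V, frames {M,P,T}
At position 16, page V is evicted.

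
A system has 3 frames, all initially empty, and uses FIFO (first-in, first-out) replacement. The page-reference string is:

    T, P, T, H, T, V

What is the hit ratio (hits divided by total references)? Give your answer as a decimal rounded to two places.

T: miss, frames {T}
P: miss, frames {T,P}
T: hit
H: miss, frames {T,P,H}
T: hit
V: miss, evict T, frames {P,H,V}
Hits: 2 of 6 references → 2/6 = 0.3333.

0.33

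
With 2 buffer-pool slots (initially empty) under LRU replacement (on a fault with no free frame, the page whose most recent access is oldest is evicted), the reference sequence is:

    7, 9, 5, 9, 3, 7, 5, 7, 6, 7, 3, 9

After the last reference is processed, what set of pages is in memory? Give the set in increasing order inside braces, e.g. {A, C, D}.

7 -> miss, frames [7]
9 -> miss, frames [7, 9]
5 -> miss, evict 7, frames [9, 5]
9 -> hit
3 -> miss, evict 5, frames [9, 3]
7 -> miss, evict 9, frames [3, 7]
5 -> miss, evict 3, frames [7, 5]
7 -> hit
6 -> miss, evict 5, frames [7, 6]
7 -> hit
3 -> miss, evict 6, frames [7, 3]
9 -> miss, evict 7, frames [3, 9]

{3, 9}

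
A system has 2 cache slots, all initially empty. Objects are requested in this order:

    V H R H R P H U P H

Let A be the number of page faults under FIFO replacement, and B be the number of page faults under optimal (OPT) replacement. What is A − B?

2

Under FIFO: F F F . . F F F F F → 8 faults.
Under OPT: F F F . . F . F . F → 6 faults.
A − B = 8 − 6 = 2.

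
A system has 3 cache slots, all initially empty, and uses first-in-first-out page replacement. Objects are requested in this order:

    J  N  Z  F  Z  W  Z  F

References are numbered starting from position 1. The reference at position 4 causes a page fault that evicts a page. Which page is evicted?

J

pos 1: J → miss, frames (J)
pos 2: N → miss, frames (J N)
pos 3: Z → miss, frames (J N Z)
pos 4: F → miss, evict J, frames (N Z F)
At position 4, page J is evicted.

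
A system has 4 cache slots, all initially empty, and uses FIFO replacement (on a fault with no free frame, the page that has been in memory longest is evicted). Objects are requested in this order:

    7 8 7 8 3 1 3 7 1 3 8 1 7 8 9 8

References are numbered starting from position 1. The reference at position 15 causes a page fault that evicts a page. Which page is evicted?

7

pos 1: 7 → fault, frames [7]
pos 2: 8 → fault, frames [7, 8]
pos 3: 7 → hit
pos 4: 8 → hit
pos 5: 3 → fault, frames [7, 8, 3]
pos 6: 1 → fault, frames [7, 8, 3, 1]
pos 7: 3 → hit
pos 8: 7 → hit
pos 9: 1 → hit
pos 10: 3 → hit
pos 11: 8 → hit
pos 12: 1 → hit
pos 13: 7 → hit
pos 14: 8 → hit
pos 15: 9 → fault, evict 7, frames [8, 3, 1, 9]
At position 15, page 7 is evicted.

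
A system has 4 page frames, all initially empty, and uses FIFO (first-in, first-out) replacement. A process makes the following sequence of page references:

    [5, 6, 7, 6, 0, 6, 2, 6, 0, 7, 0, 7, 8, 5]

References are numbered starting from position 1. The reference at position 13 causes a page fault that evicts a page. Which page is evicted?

pos 1: 5: miss, frames {5}
pos 2: 6: miss, frames {5,6}
pos 3: 7: miss, frames {5,6,7}
pos 4: 6: hit
pos 5: 0: miss, frames {5,6,7,0}
pos 6: 6: hit
pos 7: 2: miss, evict 5, frames {6,7,0,2}
pos 8: 6: hit
pos 9: 0: hit
pos 10: 7: hit
pos 11: 0: hit
pos 12: 7: hit
pos 13: 8: miss, evict 6, frames {7,0,2,8}
At position 13, page 6 is evicted.

6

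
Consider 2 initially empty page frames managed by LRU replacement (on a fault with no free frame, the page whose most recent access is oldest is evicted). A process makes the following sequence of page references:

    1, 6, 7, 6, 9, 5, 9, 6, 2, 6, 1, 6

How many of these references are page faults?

1 -> miss, frames (1)
6 -> miss, frames (1 6)
7 -> miss, evict 1, frames (6 7)
6 -> hit
9 -> miss, evict 7, frames (6 9)
5 -> miss, evict 6, frames (9 5)
9 -> hit
6 -> miss, evict 5, frames (9 6)
2 -> miss, evict 9, frames (6 2)
6 -> hit
1 -> miss, evict 2, frames (6 1)
6 -> hit
Page faults: 8.

8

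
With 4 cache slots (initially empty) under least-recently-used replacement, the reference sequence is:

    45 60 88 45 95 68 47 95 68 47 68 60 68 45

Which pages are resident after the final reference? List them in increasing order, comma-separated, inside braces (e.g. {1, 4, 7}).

45: fault, frames {45}
60: fault, frames {45,60}
88: fault, frames {45,60,88}
45: hit
95: fault, frames {60,88,45,95}
68: fault, evict 60, frames {88,45,95,68}
47: fault, evict 88, frames {45,95,68,47}
95: hit
68: hit
47: hit
68: hit
60: fault, evict 45, frames {95,47,68,60}
68: hit
45: fault, evict 95, frames {47,60,68,45}

{45, 47, 60, 68}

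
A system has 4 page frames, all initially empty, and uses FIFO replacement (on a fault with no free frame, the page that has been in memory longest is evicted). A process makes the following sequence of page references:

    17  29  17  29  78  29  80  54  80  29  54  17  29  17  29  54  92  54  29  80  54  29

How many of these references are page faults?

17 -> fault, frames {17}
29 -> fault, frames {17,29}
17 -> hit
29 -> hit
78 -> fault, frames {17,29,78}
29 -> hit
80 -> fault, frames {17,29,78,80}
54 -> fault, evict 17, frames {29,78,80,54}
80 -> hit
29 -> hit
54 -> hit
17 -> fault, evict 29, frames {78,80,54,17}
29 -> fault, evict 78, frames {80,54,17,29}
17 -> hit
29 -> hit
54 -> hit
92 -> fault, evict 80, frames {54,17,29,92}
54 -> hit
29 -> hit
80 -> fault, evict 54, frames {17,29,92,80}
54 -> fault, evict 17, frames {29,92,80,54}
29 -> hit
Page faults: 10.

10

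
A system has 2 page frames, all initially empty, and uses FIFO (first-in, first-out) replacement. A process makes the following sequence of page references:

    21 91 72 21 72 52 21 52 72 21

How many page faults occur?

7

21 -> fault, frames {21}
91 -> fault, frames {21,91}
72 -> fault, evict 21, frames {91,72}
21 -> fault, evict 91, frames {72,21}
72 -> hit
52 -> fault, evict 72, frames {21,52}
21 -> hit
52 -> hit
72 -> fault, evict 21, frames {52,72}
21 -> fault, evict 52, frames {72,21}
Page faults: 7.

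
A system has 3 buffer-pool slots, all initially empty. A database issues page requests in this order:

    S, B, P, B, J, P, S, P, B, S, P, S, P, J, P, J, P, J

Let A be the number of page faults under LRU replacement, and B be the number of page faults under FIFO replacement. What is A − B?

-1

Under LRU: F F F . F . F . F . . . . F . . . . → 7 faults.
Under FIFO: F F F . F . F . F . F . . F . . . . → 8 faults.
A − B = 7 − 8 = -1.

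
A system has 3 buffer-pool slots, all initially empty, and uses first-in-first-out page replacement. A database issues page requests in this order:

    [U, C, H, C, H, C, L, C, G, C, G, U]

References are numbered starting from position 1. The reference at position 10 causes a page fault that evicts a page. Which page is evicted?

pos 1: U → miss, frames (U)
pos 2: C → miss, frames (U C)
pos 3: H → miss, frames (U C H)
pos 4: C → hit
pos 5: H → hit
pos 6: C → hit
pos 7: L → miss, evict U, frames (C H L)
pos 8: C → hit
pos 9: G → miss, evict C, frames (H L G)
pos 10: C → miss, evict H, frames (L G C)
At position 10, page H is evicted.

H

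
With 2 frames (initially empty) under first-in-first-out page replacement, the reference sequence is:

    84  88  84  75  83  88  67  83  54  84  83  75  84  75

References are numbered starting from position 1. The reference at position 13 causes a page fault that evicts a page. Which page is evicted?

pos 1: 84: miss, frames {84}
pos 2: 88: miss, frames {84,88}
pos 3: 84: hit
pos 4: 75: miss, evict 84, frames {88,75}
pos 5: 83: miss, evict 88, frames {75,83}
pos 6: 88: miss, evict 75, frames {83,88}
pos 7: 67: miss, evict 83, frames {88,67}
pos 8: 83: miss, evict 88, frames {67,83}
pos 9: 54: miss, evict 67, frames {83,54}
pos 10: 84: miss, evict 83, frames {54,84}
pos 11: 83: miss, evict 54, frames {84,83}
pos 12: 75: miss, evict 84, frames {83,75}
pos 13: 84: miss, evict 83, frames {75,84}
At position 13, page 83 is evicted.

83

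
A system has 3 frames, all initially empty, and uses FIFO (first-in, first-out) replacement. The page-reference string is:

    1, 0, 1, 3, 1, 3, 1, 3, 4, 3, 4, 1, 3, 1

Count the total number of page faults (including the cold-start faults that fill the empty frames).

1: miss, frames {1}
0: miss, frames {1,0}
1: hit
3: miss, frames {1,0,3}
1: hit
3: hit
1: hit
3: hit
4: miss, evict 1, frames {0,3,4}
3: hit
4: hit
1: miss, evict 0, frames {3,4,1}
3: hit
1: hit
Page faults: 5.

5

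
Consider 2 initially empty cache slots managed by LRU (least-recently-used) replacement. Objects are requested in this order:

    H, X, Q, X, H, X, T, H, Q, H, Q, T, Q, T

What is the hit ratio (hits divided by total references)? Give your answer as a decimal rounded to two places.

H → miss, frames [H]
X → miss, frames [H, X]
Q → miss, evict H, frames [X, Q]
X → hit
H → miss, evict Q, frames [X, H]
X → hit
T → miss, evict H, frames [X, T]
H → miss, evict X, frames [T, H]
Q → miss, evict T, frames [H, Q]
H → hit
Q → hit
T → miss, evict H, frames [Q, T]
Q → hit
T → hit
Hits: 6 of 14 references → 6/14 = 0.4286.

0.43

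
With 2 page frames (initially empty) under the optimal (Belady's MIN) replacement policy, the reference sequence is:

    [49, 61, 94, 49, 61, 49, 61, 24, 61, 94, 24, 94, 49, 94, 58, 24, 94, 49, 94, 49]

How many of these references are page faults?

10

49 -> miss, frames {49}
61 -> miss, frames {49,61}
94 -> miss, evict 61, frames {49,94}
49 -> hit
61 -> miss, evict 94, frames {49,61}
49 -> hit
61 -> hit
24 -> miss, evict 49, frames {61,24}
61 -> hit
94 -> miss, evict 61, frames {24,94}
24 -> hit
94 -> hit
49 -> miss, evict 24, frames {94,49}
94 -> hit
58 -> miss, evict 49, frames {94,58}
24 -> miss, evict 58, frames {94,24}
94 -> hit
49 -> miss, evict 24, frames {94,49}
94 -> hit
49 -> hit
Page faults: 10.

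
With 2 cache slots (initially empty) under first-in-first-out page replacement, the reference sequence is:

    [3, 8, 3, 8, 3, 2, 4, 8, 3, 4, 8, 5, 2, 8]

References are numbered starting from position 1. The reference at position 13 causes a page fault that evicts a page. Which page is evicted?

pos 1: 3 → fault, frames [3]
pos 2: 8 → fault, frames [3, 8]
pos 3: 3 → hit
pos 4: 8 → hit
pos 5: 3 → hit
pos 6: 2 → fault, evict 3, frames [8, 2]
pos 7: 4 → fault, evict 8, frames [2, 4]
pos 8: 8 → fault, evict 2, frames [4, 8]
pos 9: 3 → fault, evict 4, frames [8, 3]
pos 10: 4 → fault, evict 8, frames [3, 4]
pos 11: 8 → fault, evict 3, frames [4, 8]
pos 12: 5 → fault, evict 4, frames [8, 5]
pos 13: 2 → fault, evict 8, frames [5, 2]
At position 13, page 8 is evicted.

8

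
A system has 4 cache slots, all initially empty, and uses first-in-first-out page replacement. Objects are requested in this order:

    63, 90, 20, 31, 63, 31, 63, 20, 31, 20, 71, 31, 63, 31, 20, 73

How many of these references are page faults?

63 → fault, frames {63}
90 → fault, frames {63,90}
20 → fault, frames {63,90,20}
31 → fault, frames {63,90,20,31}
63 → hit
31 → hit
63 → hit
20 → hit
31 → hit
20 → hit
71 → fault, evict 63, frames {90,20,31,71}
31 → hit
63 → fault, evict 90, frames {20,31,71,63}
31 → hit
20 → hit
73 → fault, evict 20, frames {31,71,63,73}
Page faults: 7.

7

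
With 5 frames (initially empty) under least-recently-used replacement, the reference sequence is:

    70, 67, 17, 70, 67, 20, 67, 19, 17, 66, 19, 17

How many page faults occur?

6

70 -> miss, frames (70)
67 -> miss, frames (70 67)
17 -> miss, frames (70 67 17)
70 -> hit
67 -> hit
20 -> miss, frames (17 70 67 20)
67 -> hit
19 -> miss, frames (17 70 20 67 19)
17 -> hit
66 -> miss, evict 70, frames (20 67 19 17 66)
19 -> hit
17 -> hit
Page faults: 6.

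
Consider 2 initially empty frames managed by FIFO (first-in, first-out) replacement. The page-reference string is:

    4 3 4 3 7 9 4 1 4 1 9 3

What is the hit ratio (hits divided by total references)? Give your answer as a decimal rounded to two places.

4 -> fault, frames [4]
3 -> fault, frames [4, 3]
4 -> hit
3 -> hit
7 -> fault, evict 4, frames [3, 7]
9 -> fault, evict 3, frames [7, 9]
4 -> fault, evict 7, frames [9, 4]
1 -> fault, evict 9, frames [4, 1]
4 -> hit
1 -> hit
9 -> fault, evict 4, frames [1, 9]
3 -> fault, evict 1, frames [9, 3]
Hits: 4 of 12 references → 4/12 = 0.3333.

0.33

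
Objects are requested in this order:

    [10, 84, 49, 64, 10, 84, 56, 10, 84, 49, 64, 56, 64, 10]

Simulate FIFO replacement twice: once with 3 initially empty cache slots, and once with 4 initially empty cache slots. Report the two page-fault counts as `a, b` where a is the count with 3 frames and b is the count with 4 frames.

10, 11

3 frames: F F F F F F F . . F F . . F → 10 faults.
4 frames: F F F F . . F F F F F F . F → 11 faults.
11 > 10: adding a frame increased faults — Belady's anomaly.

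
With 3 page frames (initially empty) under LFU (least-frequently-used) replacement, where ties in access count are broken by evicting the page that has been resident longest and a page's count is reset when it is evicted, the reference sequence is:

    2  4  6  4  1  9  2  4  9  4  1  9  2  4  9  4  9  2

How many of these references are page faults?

8

2: miss, frames {2}
4: miss, frames {2,4}
6: miss, frames {2,4,6}
4: hit
1: miss, evict 2, frames {4,6,1}
9: miss, evict 6, frames {4,1,9}
2: miss, evict 1, frames {4,9,2}
4: hit
9: hit
4: hit
1: miss, evict 2, frames {4,9,1}
9: hit
2: miss, evict 1, frames {4,9,2}
4: hit
9: hit
4: hit
9: hit
2: hit
Page faults: 8.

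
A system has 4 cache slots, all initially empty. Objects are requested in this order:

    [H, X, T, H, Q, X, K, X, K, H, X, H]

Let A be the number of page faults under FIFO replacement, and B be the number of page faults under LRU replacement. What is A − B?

2

Under FIFO: F F F . F . F . . F F . → 7 faults.
Under LRU: F F F . F . F . . . . . → 5 faults.
A − B = 7 − 5 = 2.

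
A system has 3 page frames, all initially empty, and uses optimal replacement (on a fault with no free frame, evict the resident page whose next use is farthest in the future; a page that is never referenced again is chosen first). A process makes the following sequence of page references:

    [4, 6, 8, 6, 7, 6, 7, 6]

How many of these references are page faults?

4 -> fault, frames {4}
6 -> fault, frames {4,6}
8 -> fault, frames {4,6,8}
6 -> hit
7 -> fault, evict 8, frames {4,6,7}
6 -> hit
7 -> hit
6 -> hit
Page faults: 4.

4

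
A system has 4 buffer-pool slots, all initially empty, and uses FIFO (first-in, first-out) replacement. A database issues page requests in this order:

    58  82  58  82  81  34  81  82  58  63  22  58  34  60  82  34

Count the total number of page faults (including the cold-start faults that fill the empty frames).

10

58 -> fault, frames (58)
82 -> fault, frames (58 82)
58 -> hit
82 -> hit
81 -> fault, frames (58 82 81)
34 -> fault, frames (58 82 81 34)
81 -> hit
82 -> hit
58 -> hit
63 -> fault, evict 58, frames (82 81 34 63)
22 -> fault, evict 82, frames (81 34 63 22)
58 -> fault, evict 81, frames (34 63 22 58)
34 -> hit
60 -> fault, evict 34, frames (63 22 58 60)
82 -> fault, evict 63, frames (22 58 60 82)
34 -> fault, evict 22, frames (58 60 82 34)
Page faults: 10.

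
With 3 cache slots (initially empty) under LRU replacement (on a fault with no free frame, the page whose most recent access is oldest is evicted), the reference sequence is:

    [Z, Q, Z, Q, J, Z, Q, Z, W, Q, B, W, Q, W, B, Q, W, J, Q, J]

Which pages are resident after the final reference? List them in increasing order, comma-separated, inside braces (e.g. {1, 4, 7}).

Z: miss, frames {Z}
Q: miss, frames {Z,Q}
Z: hit
Q: hit
J: miss, frames {Z,Q,J}
Z: hit
Q: hit
Z: hit
W: miss, evict J, frames {Q,Z,W}
Q: hit
B: miss, evict Z, frames {W,Q,B}
W: hit
Q: hit
W: hit
B: hit
Q: hit
W: hit
J: miss, evict B, frames {Q,W,J}
Q: hit
J: hit

{J, Q, W}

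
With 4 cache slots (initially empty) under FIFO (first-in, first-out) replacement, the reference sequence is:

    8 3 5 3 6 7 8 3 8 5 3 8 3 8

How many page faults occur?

8: miss, frames {8}
3: miss, frames {8,3}
5: miss, frames {8,3,5}
3: hit
6: miss, frames {8,3,5,6}
7: miss, evict 8, frames {3,5,6,7}
8: miss, evict 3, frames {5,6,7,8}
3: miss, evict 5, frames {6,7,8,3}
8: hit
5: miss, evict 6, frames {7,8,3,5}
3: hit
8: hit
3: hit
8: hit
Page faults: 8.

8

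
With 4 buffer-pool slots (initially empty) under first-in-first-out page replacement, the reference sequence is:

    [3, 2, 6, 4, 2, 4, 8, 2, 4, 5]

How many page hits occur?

4

3 → fault, frames [3]
2 → fault, frames [3, 2]
6 → fault, frames [3, 2, 6]
4 → fault, frames [3, 2, 6, 4]
2 → hit
4 → hit
8 → fault, evict 3, frames [2, 6, 4, 8]
2 → hit
4 → hit
5 → fault, evict 2, frames [6, 4, 8, 5]
Hits: 4.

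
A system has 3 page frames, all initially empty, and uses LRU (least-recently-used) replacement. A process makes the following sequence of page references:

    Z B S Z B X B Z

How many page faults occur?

Z → fault, frames [Z]
B → fault, frames [Z, B]
S → fault, frames [Z, B, S]
Z → hit
B → hit
X → fault, evict S, frames [Z, B, X]
B → hit
Z → hit
Page faults: 4.

4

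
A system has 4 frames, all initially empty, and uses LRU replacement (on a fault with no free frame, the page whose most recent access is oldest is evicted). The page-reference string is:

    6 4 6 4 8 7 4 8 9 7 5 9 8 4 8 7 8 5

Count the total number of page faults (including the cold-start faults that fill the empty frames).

9

6 -> fault, frames [6]
4 -> fault, frames [6, 4]
6 -> hit
4 -> hit
8 -> fault, frames [6, 4, 8]
7 -> fault, frames [6, 4, 8, 7]
4 -> hit
8 -> hit
9 -> fault, evict 6, frames [7, 4, 8, 9]
7 -> hit
5 -> fault, evict 4, frames [8, 9, 7, 5]
9 -> hit
8 -> hit
4 -> fault, evict 7, frames [5, 9, 8, 4]
8 -> hit
7 -> fault, evict 5, frames [9, 4, 8, 7]
8 -> hit
5 -> fault, evict 9, frames [4, 7, 8, 5]
Page faults: 9.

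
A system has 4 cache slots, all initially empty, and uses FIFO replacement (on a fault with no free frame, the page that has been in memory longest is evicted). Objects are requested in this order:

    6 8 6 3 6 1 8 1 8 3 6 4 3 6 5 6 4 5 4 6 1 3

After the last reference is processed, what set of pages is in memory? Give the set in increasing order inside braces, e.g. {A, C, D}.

{3, 4, 5, 6}

6 -> fault, frames (6)
8 -> fault, frames (6 8)
6 -> hit
3 -> fault, frames (6 8 3)
6 -> hit
1 -> fault, frames (6 8 3 1)
8 -> hit
1 -> hit
8 -> hit
3 -> hit
6 -> hit
4 -> fault, evict 6, frames (8 3 1 4)
3 -> hit
6 -> fault, evict 8, frames (3 1 4 6)
5 -> fault, evict 3, frames (1 4 6 5)
6 -> hit
4 -> hit
5 -> hit
4 -> hit
6 -> hit
1 -> hit
3 -> fault, evict 1, frames (4 6 5 3)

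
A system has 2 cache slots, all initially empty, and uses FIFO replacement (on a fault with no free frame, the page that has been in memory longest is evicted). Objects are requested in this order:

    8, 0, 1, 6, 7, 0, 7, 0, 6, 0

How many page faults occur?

8 -> miss, frames [8]
0 -> miss, frames [8, 0]
1 -> miss, evict 8, frames [0, 1]
6 -> miss, evict 0, frames [1, 6]
7 -> miss, evict 1, frames [6, 7]
0 -> miss, evict 6, frames [7, 0]
7 -> hit
0 -> hit
6 -> miss, evict 7, frames [0, 6]
0 -> hit
Page faults: 7.

7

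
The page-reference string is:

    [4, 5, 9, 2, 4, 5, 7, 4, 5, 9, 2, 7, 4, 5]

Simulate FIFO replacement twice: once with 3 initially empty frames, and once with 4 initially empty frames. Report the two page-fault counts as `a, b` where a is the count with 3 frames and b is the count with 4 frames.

11, 12

3 frames: F F F F F F F . . F F . F F → 11 faults.
4 frames: F F F F . . F F F F F F F F → 12 faults.
12 > 11: adding a frame increased faults — Belady's anomaly.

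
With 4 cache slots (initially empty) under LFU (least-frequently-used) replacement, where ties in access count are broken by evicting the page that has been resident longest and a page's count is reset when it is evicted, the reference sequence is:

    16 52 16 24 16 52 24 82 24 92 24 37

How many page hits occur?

6

16 → fault, frames [16]
52 → fault, frames [16, 52]
16 → hit
24 → fault, frames [16, 52, 24]
16 → hit
52 → hit
24 → hit
82 → fault, frames [16, 52, 24, 82]
24 → hit
92 → fault, evict 82, frames [16, 52, 24, 92]
24 → hit
37 → fault, evict 92, frames [16, 52, 24, 37]
Hits: 6.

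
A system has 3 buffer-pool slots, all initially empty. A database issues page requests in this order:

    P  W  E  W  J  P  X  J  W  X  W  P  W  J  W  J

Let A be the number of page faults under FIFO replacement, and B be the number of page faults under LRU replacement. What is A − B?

-1

Under FIFO: F F F . F F F . F . . . . F . . → 8 faults.
Under LRU: F F F . F F F . F . . F . F . . → 9 faults.
A − B = 8 − 9 = -1.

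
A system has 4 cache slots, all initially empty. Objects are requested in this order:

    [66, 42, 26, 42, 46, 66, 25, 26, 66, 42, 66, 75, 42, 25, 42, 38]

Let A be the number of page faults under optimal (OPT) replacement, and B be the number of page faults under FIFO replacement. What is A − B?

-2

Under OPT: F F F . F . F . . . . F . . . F → 7 faults.
Under FIFO: F F F . F . F . F F . F . . . F → 9 faults.
A − B = 7 − 9 = -2.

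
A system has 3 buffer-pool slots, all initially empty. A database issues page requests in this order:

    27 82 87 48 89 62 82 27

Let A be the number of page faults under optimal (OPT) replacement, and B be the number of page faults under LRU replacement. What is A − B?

Under OPT: F F F F F F . . → 6 faults.
Under LRU: F F F F F F F F → 8 faults.
A − B = 6 − 8 = -2.

-2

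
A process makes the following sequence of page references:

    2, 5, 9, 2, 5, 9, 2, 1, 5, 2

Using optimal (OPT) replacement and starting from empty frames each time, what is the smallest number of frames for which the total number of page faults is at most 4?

f=1: 10 faults
f=2: 7 faults
f=3: 4 faults
f=4: 4 faults
Smallest f with faults ≤ 4 is 3.

3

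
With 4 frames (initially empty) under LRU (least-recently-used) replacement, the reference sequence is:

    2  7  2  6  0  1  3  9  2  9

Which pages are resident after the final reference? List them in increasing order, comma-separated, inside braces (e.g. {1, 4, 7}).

{1, 2, 3, 9}

2 → miss, frames [2]
7 → miss, frames [2, 7]
2 → hit
6 → miss, frames [7, 2, 6]
0 → miss, frames [7, 2, 6, 0]
1 → miss, evict 7, frames [2, 6, 0, 1]
3 → miss, evict 2, frames [6, 0, 1, 3]
9 → miss, evict 6, frames [0, 1, 3, 9]
2 → miss, evict 0, frames [1, 3, 9, 2]
9 → hit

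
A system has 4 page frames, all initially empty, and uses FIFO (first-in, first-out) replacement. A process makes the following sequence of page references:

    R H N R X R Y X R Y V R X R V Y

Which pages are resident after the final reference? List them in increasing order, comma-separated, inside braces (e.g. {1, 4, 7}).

R: fault, frames [R]
H: fault, frames [R, H]
N: fault, frames [R, H, N]
R: hit
X: fault, frames [R, H, N, X]
R: hit
Y: fault, evict R, frames [H, N, X, Y]
X: hit
R: fault, evict H, frames [N, X, Y, R]
Y: hit
V: fault, evict N, frames [X, Y, R, V]
R: hit
X: hit
R: hit
V: hit
Y: hit

{R, V, X, Y}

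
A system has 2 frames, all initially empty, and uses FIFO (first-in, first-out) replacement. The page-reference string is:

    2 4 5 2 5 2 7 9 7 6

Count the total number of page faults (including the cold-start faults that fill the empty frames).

7

2 -> miss, frames (2)
4 -> miss, frames (2 4)
5 -> miss, evict 2, frames (4 5)
2 -> miss, evict 4, frames (5 2)
5 -> hit
2 -> hit
7 -> miss, evict 5, frames (2 7)
9 -> miss, evict 2, frames (7 9)
7 -> hit
6 -> miss, evict 7, frames (9 6)
Page faults: 7.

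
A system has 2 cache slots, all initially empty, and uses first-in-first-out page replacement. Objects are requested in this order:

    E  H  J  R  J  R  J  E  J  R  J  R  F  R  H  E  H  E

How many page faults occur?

E → fault, frames [E]
H → fault, frames [E, H]
J → fault, evict E, frames [H, J]
R → fault, evict H, frames [J, R]
J → hit
R → hit
J → hit
E → fault, evict J, frames [R, E]
J → fault, evict R, frames [E, J]
R → fault, evict E, frames [J, R]
J → hit
R → hit
F → fault, evict J, frames [R, F]
R → hit
H → fault, evict R, frames [F, H]
E → fault, evict F, frames [H, E]
H → hit
E → hit
Page faults: 10.

10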